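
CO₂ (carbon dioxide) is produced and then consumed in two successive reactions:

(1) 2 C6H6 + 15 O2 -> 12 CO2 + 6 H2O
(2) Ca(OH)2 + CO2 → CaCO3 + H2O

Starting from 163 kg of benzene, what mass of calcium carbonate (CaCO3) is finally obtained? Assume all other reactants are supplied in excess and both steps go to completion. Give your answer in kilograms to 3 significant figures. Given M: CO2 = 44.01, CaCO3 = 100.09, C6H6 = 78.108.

163 kg = 163000 g.
n(C6H6) = 163000 / 78.108 = 2087 mol.
Step 1 gives a 2:12 ratio of C6H6 to CO2, so n(CO2) = 12520 mol.
In step 2 the CO2:CaCO3 ratio is 1:1, so n(CaCO3) = 12520 mol.
Mass of CaCO3 = 12520 × 100.09 = 1.253 × 10^6 g = 1250 kg.

1250 kg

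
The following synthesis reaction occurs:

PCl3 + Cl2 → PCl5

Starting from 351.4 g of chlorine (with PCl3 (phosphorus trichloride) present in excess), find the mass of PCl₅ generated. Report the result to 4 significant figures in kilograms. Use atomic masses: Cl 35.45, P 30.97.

1.032 kg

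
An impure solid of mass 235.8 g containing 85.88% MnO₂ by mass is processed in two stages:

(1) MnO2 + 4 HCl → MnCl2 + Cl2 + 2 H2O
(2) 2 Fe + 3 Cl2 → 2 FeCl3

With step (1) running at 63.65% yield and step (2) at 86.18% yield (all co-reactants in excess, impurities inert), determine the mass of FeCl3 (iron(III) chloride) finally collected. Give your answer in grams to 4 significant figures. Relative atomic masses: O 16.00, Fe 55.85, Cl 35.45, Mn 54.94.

Pure MnO2 = 235.8 × 0.8588 = 202.51 g.
M(MnO2) = 54.94 + 2(16.00) = 86.94 g/mol.
M(FeCl3) = 55.85 + 3(35.45) = 162.20 g/mol.
n(MnO2) = 202.51 / 86.94 = 2.3293 mol.
Step 1 (MnO2:Cl2 = 1:1): theoretical n(Cl2) = 2.3293 mol; at 63.65% yield, n(Cl2) = 1.4826 mol.
Step 2 (Cl2:FeCl3 = 3:2): theoretical n(FeCl3) = 0.98838 mol, so theoretical mass = 0.98838 × 162.20 = 160.32 g.
At 86.18% yield, actual mass of FeCl3 = 160.32 × 0.8618 = 138.16 g.

138.2 g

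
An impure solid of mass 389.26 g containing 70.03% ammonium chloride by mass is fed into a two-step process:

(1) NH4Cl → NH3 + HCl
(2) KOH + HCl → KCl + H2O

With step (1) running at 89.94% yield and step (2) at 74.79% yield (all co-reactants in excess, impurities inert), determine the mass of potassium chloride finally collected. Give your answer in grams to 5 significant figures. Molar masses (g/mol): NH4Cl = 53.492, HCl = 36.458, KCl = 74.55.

Pure NH4Cl = 389.26 × 0.7003 = 272.599 g.
n(NH4Cl) = 272.599 / 53.492 = 5.09607 mol.
Step 1 (NH4Cl:HCl = 1:1): theoretical n(HCl) = 5.09607 mol; at 89.94% yield, n(HCl) = 4.58340 mol.
Step 2 (HCl:KCl = 1:1): theoretical n(KCl) = 4.58340 mol, so theoretical mass = 4.58340 × 74.55 = 341.693 g.
At 74.79% yield, actual mass of KCl = 341.693 × 0.7479 = 255.552 g.

255.55 g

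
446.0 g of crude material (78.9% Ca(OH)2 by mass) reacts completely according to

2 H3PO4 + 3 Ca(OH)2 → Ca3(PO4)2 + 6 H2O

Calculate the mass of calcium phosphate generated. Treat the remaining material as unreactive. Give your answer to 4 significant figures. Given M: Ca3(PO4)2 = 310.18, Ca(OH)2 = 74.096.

Mass of pure Ca(OH)2 = 446.0 g × 0.789 = 351.89 g.
n(Ca(OH)2) = 351.89 g / 74.096 g/mol = 4.7492 mol.
From the equation the Ca(OH)2:Ca3(PO4)2 mole ratio is 3:1, so n(Ca3(PO4)2) = 4.7492 × 1/3 = 1.5831 mol.
Mass of Ca3(PO4)2 = 1.5831 mol × 310.18 g/mol = 491.03 g.

491.0 g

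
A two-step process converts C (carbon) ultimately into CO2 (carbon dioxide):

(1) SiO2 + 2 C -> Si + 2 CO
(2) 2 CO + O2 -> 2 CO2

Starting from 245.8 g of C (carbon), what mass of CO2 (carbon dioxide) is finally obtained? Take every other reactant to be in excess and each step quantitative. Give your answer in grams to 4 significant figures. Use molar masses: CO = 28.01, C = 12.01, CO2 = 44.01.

n(C) = 245.80 / 12.01 = 20.466 mol.
Step 1 gives a 2:2 ratio of C to CO, so n(CO) = 20.466 mol.
In step 2 the CO:CO2 ratio is 2:2, so n(CO2) = 20.466 mol.
Mass of CO2 = 20.466 × 44.01 = 900.72 g.

900.7 g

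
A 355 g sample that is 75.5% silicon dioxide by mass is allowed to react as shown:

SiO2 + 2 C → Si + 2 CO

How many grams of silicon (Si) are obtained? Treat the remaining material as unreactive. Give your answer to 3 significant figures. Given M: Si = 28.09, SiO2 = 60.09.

125 g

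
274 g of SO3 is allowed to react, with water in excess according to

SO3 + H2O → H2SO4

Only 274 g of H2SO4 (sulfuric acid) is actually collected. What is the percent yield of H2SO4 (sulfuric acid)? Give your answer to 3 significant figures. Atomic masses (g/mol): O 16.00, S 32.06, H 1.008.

81.6 %

M(SO3) = 32.06 + 3(16.00) = 80.06 g/mol.
M(H2SO4) = 2(1.008) + 32.06 + 4(16.00) = 98.076 g/mol.
n(SO3) = 274.0 g / 80.06 g/mol = 3.422 mol.
From the equation the SO3:H2SO4 mole ratio is 1:1, so n(H2SO4) = 3.422 × 1/1 = 3.422 mol.
Mass of H2SO4 = 3.422 mol × 98.076 g/mol = 335.7 g.
This is the theoretical yield. Percent yield = 274 g / 335.7 g × 100% = 81.63%.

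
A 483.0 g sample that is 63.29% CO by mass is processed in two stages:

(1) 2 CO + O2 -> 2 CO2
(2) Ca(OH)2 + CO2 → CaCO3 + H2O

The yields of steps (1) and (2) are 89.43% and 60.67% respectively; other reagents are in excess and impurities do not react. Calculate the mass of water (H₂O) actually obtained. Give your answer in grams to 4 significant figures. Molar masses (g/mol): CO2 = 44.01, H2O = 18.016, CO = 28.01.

106.7 g

Pure CO = 483.0 × 0.6329 = 305.69 g.
n(CO) = 305.69 / 28.01 = 10.914 mol.
Step 1 (CO:CO2 = 2:2): theoretical n(CO2) = 10.914 mol; at 89.43% yield, n(CO2) = 9.7601 mol.
Step 2 (CO2:H2O = 1:1): theoretical n(H2O) = 9.7601 mol, so theoretical mass = 9.7601 × 18.016 = 175.84 g.
At 60.67% yield, actual mass of H2O = 175.84 × 0.6067 = 106.68 g.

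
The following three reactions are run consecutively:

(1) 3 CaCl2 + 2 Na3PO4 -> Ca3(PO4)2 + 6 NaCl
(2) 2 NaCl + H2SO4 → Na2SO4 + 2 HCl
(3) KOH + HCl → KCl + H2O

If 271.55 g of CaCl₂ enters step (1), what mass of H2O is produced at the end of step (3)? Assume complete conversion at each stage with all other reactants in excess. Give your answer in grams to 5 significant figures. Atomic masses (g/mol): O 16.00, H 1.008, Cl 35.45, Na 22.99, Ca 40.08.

M(CaCl2) = 40.08 + 2(35.45) = 110.98 g/mol.
M(H2O) = 2(1.008) + 16.00 = 18.016 g/mol.
n(CaCl2) = 271.55 / 110.98 = 2.44684 mol.
Reaction (1): CaCl2→NaCl ratio 3:6 ⇒ n(NaCl) = 4.89367 mol.
Reaction (2): NaCl→HCl ratio 2:2 ⇒ n(HCl) = 4.89367 mol.
Reaction (3): HCl→H2O ratio 1:1 ⇒ n(H2O) = 4.89367 mol.
Mass of H2O = 4.89367 × 18.016 = 88.1644 g.

88.164 g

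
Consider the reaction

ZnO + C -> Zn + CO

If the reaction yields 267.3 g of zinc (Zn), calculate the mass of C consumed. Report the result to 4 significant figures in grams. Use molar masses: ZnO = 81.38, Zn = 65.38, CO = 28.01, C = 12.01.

n(Zn) = 267.30 g / 65.38 g/mol = 4.0884 mol.
From the equation the Zn:C mole ratio is 1:1, so n(C) = 4.0884 × 1/1 = 4.0884 mol.
Mass of C = 4.0884 mol × 12.01 g/mol = 49.102 g.

49.10 g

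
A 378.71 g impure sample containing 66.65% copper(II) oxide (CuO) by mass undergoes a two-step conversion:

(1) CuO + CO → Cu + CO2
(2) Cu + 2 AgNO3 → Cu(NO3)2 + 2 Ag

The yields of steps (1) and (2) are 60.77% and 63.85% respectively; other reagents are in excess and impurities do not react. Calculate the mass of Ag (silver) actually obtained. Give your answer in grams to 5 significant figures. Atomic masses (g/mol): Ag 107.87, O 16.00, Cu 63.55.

265.61 g

Pure CuO = 378.71 × 0.6665 = 252.410 g.
M(CuO) = 63.55 + 16.00 = 79.55 g/mol.
M(Ag) = 107.87 g/mol.
n(CuO) = 252.410 / 79.55 = 3.17298 mol.
Step 1 (CuO:Cu = 1:1): theoretical n(Cu) = 3.17298 mol; at 60.77% yield, n(Cu) = 1.92822 mol.
Step 2 (Cu:Ag = 1:2): theoretical n(Ag) = 3.85643 mol, so theoretical mass = 3.85643 × 107.87 = 415.994 g.
At 63.85% yield, actual mass of Ag = 415.994 × 0.6385 = 265.612 g.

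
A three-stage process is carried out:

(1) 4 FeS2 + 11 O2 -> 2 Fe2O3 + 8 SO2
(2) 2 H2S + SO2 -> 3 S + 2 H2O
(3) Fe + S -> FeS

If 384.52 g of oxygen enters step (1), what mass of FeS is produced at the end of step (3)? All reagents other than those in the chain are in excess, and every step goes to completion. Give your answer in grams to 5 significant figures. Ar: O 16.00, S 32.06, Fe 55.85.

2304.8 g

M(O2) = 2(16.00) = 32.00 g/mol.
M(FeS) = 55.85 + 32.06 = 87.91 g/mol.
n(O2) = 384.52 / 32.00 = 12.0162 mol.
Reaction (1): O2→SO2 ratio 11:8 ⇒ n(SO2) = 8.73909 mol.
Reaction (2): SO2→S ratio 1:3 ⇒ n(S) = 26.2173 mol.
Reaction (3): S→FeS ratio 1:1 ⇒ n(FeS) = 26.2173 mol.
Mass of FeS = 26.2173 × 87.91 = 2304.76 g.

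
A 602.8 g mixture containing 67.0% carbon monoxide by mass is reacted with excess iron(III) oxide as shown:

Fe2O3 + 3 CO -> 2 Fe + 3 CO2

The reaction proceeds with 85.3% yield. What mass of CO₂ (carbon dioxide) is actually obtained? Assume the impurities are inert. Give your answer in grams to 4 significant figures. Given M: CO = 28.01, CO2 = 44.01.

541.3 g

Pure CO available = 602.8 g × 0.670 = 403.88 g.
n(CO) = 403.88 g / 28.01 g/mol = 14.419 mol.
From the equation the CO:CO2 mole ratio is 3:3, so n(CO2) = 14.419 × 3/3 = 14.419 mol.
Mass of CO2 = 14.419 mol × 44.01 g/mol = 634.58 g.
Actual mass collected = 634.58 g × 0.853 = 541.30 g.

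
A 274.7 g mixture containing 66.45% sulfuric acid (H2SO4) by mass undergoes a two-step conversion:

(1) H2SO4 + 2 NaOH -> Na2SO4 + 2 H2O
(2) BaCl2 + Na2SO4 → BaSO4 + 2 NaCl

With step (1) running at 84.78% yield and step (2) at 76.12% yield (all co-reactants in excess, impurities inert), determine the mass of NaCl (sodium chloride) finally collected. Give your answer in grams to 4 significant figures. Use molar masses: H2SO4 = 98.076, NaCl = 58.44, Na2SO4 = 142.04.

Pure H2SO4 = 274.7 × 0.6645 = 182.54 g.
n(H2SO4) = 182.54 / 98.076 = 1.8612 mol.
Step 1 (H2SO4:Na2SO4 = 1:1): theoretical n(Na2SO4) = 1.8612 mol; at 84.78% yield, n(Na2SO4) = 1.5779 mol.
Step 2 (Na2SO4:NaCl = 1:2): theoretical n(NaCl) = 3.1558 mol, so theoretical mass = 3.1558 × 58.44 = 184.43 g.
At 76.12% yield, actual mass of NaCl = 184.43 × 0.7612 = 140.39 g.

140.4 g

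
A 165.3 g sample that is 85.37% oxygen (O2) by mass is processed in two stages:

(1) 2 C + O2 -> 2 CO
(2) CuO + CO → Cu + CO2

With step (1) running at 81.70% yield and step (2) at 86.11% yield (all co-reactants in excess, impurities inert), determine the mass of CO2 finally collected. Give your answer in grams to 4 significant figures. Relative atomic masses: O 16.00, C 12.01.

Pure O2 = 165.3 × 0.8537 = 141.12 g.
M(O2) = 2(16.00) = 32.00 g/mol.
M(CO2) = 12.01 + 2(16.00) = 44.01 g/mol.
n(O2) = 141.12 / 32.00 = 4.4099 mol.
Step 1 (O2:CO = 1:2): theoretical n(CO) = 8.8198 mol; at 81.70% yield, n(CO) = 7.2058 mol.
Step 2 (CO:CO2 = 1:1): theoretical n(CO2) = 7.2058 mol, so theoretical mass = 7.2058 × 44.01 = 317.13 g.
At 86.11% yield, actual mass of CO2 = 317.13 × 0.8611 = 273.08 g.

273.1 g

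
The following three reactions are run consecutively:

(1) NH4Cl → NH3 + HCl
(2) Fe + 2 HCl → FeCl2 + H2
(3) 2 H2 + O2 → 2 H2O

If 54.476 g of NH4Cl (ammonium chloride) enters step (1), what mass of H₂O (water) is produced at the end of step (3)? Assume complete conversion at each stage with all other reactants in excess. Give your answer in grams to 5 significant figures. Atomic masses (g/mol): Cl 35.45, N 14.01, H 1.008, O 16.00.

9.1737 g

M(NH4Cl) = 14.01 + 4(1.008) + 35.45 = 53.492 g/mol.
M(H2O) = 2(1.008) + 16.00 = 18.016 g/mol.
n(NH4Cl) = 54.476 / 53.492 = 1.01840 mol.
Reaction (1): NH4Cl→HCl ratio 1:1 ⇒ n(HCl) = 1.01840 mol.
Reaction (2): HCl→H2 ratio 2:1 ⇒ n(H2) = 0.509198 mol.
Reaction (3): H2→H2O ratio 2:2 ⇒ n(H2O) = 0.509198 mol.
Mass of H2O = 0.509198 × 18.016 = 9.17370 g.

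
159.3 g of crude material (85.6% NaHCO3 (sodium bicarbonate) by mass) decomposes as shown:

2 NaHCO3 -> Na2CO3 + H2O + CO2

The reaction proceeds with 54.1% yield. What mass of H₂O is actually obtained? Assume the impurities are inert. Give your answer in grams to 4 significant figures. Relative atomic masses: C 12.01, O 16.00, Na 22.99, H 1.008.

Pure NaHCO3 available = 159.3 g × 0.856 = 136.36 g.
M(NaHCO3) = 22.99 + 1.008 + 12.01 + 3(16.00) = 84.008 g/mol.
M(H2O) = 2(1.008) + 16.00 = 18.016 g/mol.
n(NaHCO3) = 136.36 g / 84.008 g/mol = 1.6232 mol.
From the equation the NaHCO3:H2O mole ratio is 2:1, so n(H2O) = 1.6232 × 1/2 = 0.81159 mol.
Mass of H2O = 0.81159 mol × 18.016 g/mol = 14.622 g.
Actual mass collected = 14.622 g × 0.541 = 7.9103 g.

7.910 g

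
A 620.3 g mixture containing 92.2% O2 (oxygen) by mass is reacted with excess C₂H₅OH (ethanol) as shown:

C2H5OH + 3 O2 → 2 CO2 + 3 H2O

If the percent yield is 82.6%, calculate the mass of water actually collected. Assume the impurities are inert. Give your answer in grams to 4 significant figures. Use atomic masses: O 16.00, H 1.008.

266.0 g

Pure O2 available = 620.3 g × 0.922 = 571.92 g.
M(O2) = 2(16.00) = 32.00 g/mol.
M(H2O) = 2(1.008) + 16.00 = 18.016 g/mol.
n(O2) = 571.92 g / 32.00 g/mol = 17.872 mol.
From the equation the O2:H2O mole ratio is 3:3, so n(H2O) = 17.872 × 3/3 = 17.872 mol.
Mass of H2O = 17.872 mol × 18.016 g/mol = 321.99 g.
Actual mass collected = 321.99 g × 0.826 = 265.96 g.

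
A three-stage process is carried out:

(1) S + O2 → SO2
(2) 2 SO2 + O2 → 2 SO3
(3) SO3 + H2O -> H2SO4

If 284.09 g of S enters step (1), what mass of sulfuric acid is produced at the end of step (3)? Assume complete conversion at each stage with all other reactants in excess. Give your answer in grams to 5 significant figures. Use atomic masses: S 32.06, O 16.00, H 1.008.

M(S) = 32.06 g/mol.
M(H2SO4) = 2(1.008) + 32.06 + 4(16.00) = 98.076 g/mol.
n(S) = 284.09 / 32.06 = 8.86120 mol.
Reaction (1): S→SO2 ratio 1:1 ⇒ n(SO2) = 8.86120 mol.
Reaction (2): SO2→SO3 ratio 2:2 ⇒ n(SO3) = 8.86120 mol.
Reaction (3): SO3→H2SO4 ratio 1:1 ⇒ n(H2SO4) = 8.86120 mol.
Mass of H2SO4 = 8.86120 × 98.076 = 869.071 g.

869.07 g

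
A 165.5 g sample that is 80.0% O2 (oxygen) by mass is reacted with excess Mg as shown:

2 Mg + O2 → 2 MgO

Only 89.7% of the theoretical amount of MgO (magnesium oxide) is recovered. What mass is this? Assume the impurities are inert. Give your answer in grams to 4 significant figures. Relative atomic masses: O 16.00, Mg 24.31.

299.2 g

Pure O2 available = 165.5 g × 0.800 = 132.40 g.
M(O2) = 2(16.00) = 32.00 g/mol.
M(MgO) = 24.31 + 16.00 = 40.31 g/mol.
n(O2) = 132.40 g / 32.00 g/mol = 4.1375 mol.
From the equation the O2:MgO mole ratio is 1:2, so n(MgO) = 4.1375 × 2/1 = 8.2750 mol.
Mass of MgO = 8.2750 mol × 40.31 g/mol = 333.57 g.
Actual mass collected = 333.57 g × 0.897 = 299.21 g.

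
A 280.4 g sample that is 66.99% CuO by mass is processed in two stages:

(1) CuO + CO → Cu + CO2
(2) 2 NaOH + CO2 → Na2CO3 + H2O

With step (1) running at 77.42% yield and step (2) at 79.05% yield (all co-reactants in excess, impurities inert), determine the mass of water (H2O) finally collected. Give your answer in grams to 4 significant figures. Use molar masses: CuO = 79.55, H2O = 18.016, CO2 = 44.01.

26.04 g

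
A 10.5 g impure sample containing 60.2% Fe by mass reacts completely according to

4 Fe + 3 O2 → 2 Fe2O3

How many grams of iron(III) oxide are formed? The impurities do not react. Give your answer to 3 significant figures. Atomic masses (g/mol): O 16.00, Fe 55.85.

9.04 g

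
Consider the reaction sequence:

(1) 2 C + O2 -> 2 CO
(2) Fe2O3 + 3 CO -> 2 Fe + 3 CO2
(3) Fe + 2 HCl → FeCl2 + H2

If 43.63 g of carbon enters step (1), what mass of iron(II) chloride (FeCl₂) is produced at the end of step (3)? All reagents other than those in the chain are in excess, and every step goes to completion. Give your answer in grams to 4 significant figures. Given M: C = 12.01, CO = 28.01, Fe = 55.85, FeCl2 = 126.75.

n(C) = 43.63 / 12.01 = 3.6328 mol.
Reaction (1): C→CO ratio 2:2 ⇒ n(CO) = 3.6328 mol.
Reaction (2): CO→Fe ratio 3:2 ⇒ n(Fe) = 2.4219 mol.
Reaction (3): Fe→FeCl2 ratio 1:1 ⇒ n(FeCl2) = 2.4219 mol.
Mass of FeCl2 = 2.4219 × 126.75 = 306.97 g.

307.0 g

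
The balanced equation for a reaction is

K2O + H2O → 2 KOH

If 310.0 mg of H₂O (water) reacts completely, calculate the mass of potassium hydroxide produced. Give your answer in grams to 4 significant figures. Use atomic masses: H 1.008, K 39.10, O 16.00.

1.931 g

M(H2O) = 2(1.008) + 16.00 = 18.016 g/mol.
M(KOH) = 39.10 + 16.00 + 1.008 = 56.108 g/mol.
Convert: 310.0 mg = 0.31000 g.
n(H2O) = 0.31000 g / 18.016 g/mol = 0.017207 mol.
From the equation the H2O:KOH mole ratio is 1:2, so n(KOH) = 0.017207 × 2/1 = 0.034414 mol.
Mass of KOH = 0.034414 mol × 56.108 g/mol = 1.9309 g.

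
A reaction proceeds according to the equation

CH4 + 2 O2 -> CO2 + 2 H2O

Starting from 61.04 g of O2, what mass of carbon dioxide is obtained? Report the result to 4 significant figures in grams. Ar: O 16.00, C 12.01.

41.97 g

M(O2) = 2(16.00) = 32.00 g/mol.
M(CO2) = 12.01 + 2(16.00) = 44.01 g/mol.
n(O2) = 61.040 g / 32.00 g/mol = 1.9075 mol.
From the equation the O2:CO2 mole ratio is 2:1, so n(CO2) = 1.9075 × 1/2 = 0.95375 mol.
Mass of CO2 = 0.95375 mol × 44.01 g/mol = 41.975 g.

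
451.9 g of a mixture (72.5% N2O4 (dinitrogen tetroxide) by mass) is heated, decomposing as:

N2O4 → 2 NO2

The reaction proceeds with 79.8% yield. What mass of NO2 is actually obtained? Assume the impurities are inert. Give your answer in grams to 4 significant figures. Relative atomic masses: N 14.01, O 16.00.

261.4 g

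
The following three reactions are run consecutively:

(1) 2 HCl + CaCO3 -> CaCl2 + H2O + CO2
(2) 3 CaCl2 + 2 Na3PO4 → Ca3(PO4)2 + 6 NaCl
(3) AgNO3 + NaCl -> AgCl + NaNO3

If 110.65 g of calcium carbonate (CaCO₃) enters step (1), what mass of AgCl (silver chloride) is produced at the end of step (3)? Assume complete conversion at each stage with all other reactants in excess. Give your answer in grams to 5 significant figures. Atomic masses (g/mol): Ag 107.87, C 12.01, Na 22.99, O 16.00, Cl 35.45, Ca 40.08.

M(CaCO3) = 40.08 + 12.01 + 3(16.00) = 100.09 g/mol.
M(AgCl) = 107.87 + 35.45 = 143.32 g/mol.
n(CaCO3) = 110.65 / 100.09 = 1.10551 mol.
Reaction (1): CaCO3→CaCl2 ratio 1:1 ⇒ n(CaCl2) = 1.10551 mol.
Reaction (2): CaCl2→NaCl ratio 3:6 ⇒ n(NaCl) = 2.21101 mol.
Reaction (3): NaCl→AgCl ratio 1:1 ⇒ n(AgCl) = 2.21101 mol.
Mass of AgCl = 2.21101 × 143.32 = 316.882 g.

316.88 g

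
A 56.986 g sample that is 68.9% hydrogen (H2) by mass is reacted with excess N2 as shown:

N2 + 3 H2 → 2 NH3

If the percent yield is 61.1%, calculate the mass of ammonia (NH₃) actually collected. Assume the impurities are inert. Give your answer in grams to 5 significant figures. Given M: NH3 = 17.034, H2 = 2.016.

135.13 g

Pure H2 available = 56.986 g × 0.689 = 39.2634 g.
n(H2) = 39.2634 g / 2.016 g/mol = 19.4759 mol.
From the equation the H2:NH3 mole ratio is 3:2, so n(NH3) = 19.4759 × 2/3 = 12.9839 mol.
Mass of NH3 = 12.9839 mol × 17.034 g/mol = 221.168 g.
Actual mass collected = 221.168 g × 0.611 = 135.134 g.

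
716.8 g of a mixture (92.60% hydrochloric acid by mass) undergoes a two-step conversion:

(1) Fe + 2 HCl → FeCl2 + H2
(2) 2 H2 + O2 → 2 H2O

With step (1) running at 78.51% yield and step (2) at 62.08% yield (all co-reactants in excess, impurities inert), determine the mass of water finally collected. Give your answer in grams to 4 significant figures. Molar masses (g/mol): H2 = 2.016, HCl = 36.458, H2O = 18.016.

Pure HCl = 716.8 × 0.9260 = 663.76 g.
n(HCl) = 663.76 / 36.458 = 18.206 mol.
Step 1 (HCl:H2 = 2:1): theoretical n(H2) = 9.1030 mol; at 78.51% yield, n(H2) = 7.1468 mol.
Step 2 (H2:H2O = 2:2): theoretical n(H2O) = 7.1468 mol, so theoretical mass = 7.1468 × 18.016 = 128.76 g.
At 62.08% yield, actual mass of H2O = 128.76 × 0.6208 = 79.932 g.

79.93 g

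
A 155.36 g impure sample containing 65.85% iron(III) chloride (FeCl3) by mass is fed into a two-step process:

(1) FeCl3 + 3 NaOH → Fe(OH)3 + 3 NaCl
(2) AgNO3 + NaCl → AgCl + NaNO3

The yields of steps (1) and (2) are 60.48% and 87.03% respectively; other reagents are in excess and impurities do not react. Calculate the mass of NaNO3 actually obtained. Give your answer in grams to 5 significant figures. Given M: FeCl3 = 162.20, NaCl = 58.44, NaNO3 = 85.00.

Pure FeCl3 = 155.36 × 0.6585 = 102.305 g.
n(FeCl3) = 102.305 / 162.20 = 0.630731 mol.
Step 1 (FeCl3:NaCl = 1:3): theoretical n(NaCl) = 1.89219 mol; at 60.48% yield, n(NaCl) = 1.14440 mol.
Step 2 (NaCl:NaNO3 = 1:1): theoretical n(NaNO3) = 1.14440 mol, so theoretical mass = 1.14440 × 85.00 = 97.2738 g.
At 87.03% yield, actual mass of NaNO3 = 97.2738 × 0.8703 = 84.6574 g.

84.657 g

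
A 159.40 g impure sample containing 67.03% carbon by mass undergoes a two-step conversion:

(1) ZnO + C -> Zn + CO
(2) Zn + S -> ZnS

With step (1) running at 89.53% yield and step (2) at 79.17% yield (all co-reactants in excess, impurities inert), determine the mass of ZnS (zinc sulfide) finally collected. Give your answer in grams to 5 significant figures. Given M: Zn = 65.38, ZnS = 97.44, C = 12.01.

614.44 g

Pure C = 159.40 × 0.6703 = 106.846 g.
n(C) = 106.846 / 12.01 = 8.89640 mol.
Step 1 (C:Zn = 1:1): theoretical n(Zn) = 8.89640 mol; at 89.53% yield, n(Zn) = 7.96495 mol.
Step 2 (Zn:ZnS = 1:1): theoretical n(ZnS) = 7.96495 mol, so theoretical mass = 7.96495 × 97.44 = 776.105 g.
At 79.17% yield, actual mass of ZnS = 776.105 × 0.7917 = 614.442 g.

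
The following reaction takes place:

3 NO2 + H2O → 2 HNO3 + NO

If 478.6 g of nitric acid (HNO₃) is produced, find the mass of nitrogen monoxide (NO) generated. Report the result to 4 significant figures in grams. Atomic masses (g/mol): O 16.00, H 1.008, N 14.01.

114.0 g

M(HNO3) = 1.008 + 14.01 + 3(16.00) = 63.018 g/mol.
M(NO) = 14.01 + 16.00 = 30.01 g/mol.
n(HNO3) = 478.60 g / 63.018 g/mol = 7.5947 mol.
From the equation the HNO3:NO mole ratio is 2:1, so n(NO) = 7.5947 × 1/2 = 3.7973 mol.
Mass of NO = 3.7973 mol × 30.01 g/mol = 113.96 g.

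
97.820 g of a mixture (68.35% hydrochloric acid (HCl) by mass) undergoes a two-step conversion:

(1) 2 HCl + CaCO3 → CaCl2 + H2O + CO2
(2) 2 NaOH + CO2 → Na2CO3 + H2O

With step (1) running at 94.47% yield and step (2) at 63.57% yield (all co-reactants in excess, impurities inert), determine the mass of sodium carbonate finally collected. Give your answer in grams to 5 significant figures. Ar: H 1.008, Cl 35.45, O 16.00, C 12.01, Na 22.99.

58.365 g

Pure HCl = 97.820 × 0.6835 = 66.8600 g.
M(HCl) = 1.008 + 35.45 = 36.458 g/mol.
M(Na2CO3) = 2(22.99) + 12.01 + 3(16.00) = 105.99 g/mol.
n(HCl) = 66.8600 / 36.458 = 1.83389 mol.
Step 1 (HCl:CO2 = 2:1): theoretical n(CO2) = 0.916945 mol; at 94.47% yield, n(CO2) = 0.866238 mol.
Step 2 (CO2:Na2CO3 = 1:1): theoretical n(Na2CO3) = 0.866238 mol, so theoretical mass = 0.866238 × 105.99 = 91.8126 g.
At 63.57% yield, actual mass of Na2CO3 = 91.8126 × 0.6357 = 58.3653 g.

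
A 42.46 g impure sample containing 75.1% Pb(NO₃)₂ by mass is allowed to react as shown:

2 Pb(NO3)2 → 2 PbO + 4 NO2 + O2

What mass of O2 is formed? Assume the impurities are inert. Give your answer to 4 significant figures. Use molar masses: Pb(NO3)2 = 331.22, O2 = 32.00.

Mass of pure Pb(NO3)2 = 42.46 g × 0.751 = 31.887 g.
n(Pb(NO3)2) = 31.887 g / 331.22 g/mol = 0.096273 mol.
From the equation the Pb(NO3)2:O2 mole ratio is 2:1, so n(O2) = 0.096273 × 1/2 = 0.048136 mol.
Mass of O2 = 0.048136 mol × 32.00 g/mol = 1.5404 g.

1.540 g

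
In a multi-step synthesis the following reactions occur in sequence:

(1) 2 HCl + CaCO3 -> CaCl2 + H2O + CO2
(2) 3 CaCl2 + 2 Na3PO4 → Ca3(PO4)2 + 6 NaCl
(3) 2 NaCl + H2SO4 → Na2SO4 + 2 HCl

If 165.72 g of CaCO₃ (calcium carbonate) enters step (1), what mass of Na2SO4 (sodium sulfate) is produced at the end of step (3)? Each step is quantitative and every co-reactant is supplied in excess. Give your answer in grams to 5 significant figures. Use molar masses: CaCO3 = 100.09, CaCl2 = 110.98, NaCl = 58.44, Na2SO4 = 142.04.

n(CaCO3) = 165.72 / 100.09 = 1.65571 mol.
Reaction (1): CaCO3→CaCl2 ratio 1:1 ⇒ n(CaCl2) = 1.65571 mol.
Reaction (2): CaCl2→NaCl ratio 3:6 ⇒ n(NaCl) = 3.31142 mol.
Reaction (3): NaCl→Na2SO4 ratio 2:1 ⇒ n(Na2SO4) = 1.65571 mol.
Mass of Na2SO4 = 1.65571 × 142.04 = 235.177 g.

235.18 g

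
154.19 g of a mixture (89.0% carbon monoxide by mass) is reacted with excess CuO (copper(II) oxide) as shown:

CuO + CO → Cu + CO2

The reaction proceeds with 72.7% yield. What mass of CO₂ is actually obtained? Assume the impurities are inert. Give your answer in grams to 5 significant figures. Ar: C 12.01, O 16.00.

156.75 g

Pure CO available = 154.19 g × 0.890 = 137.229 g.
M(CO) = 12.01 + 16.00 = 28.01 g/mol.
M(CO2) = 12.01 + 2(16.00) = 44.01 g/mol.
n(CO) = 137.229 g / 28.01 g/mol = 4.89929 mol.
From the equation the CO:CO2 mole ratio is 1:1, so n(CO2) = 4.89929 × 1/1 = 4.89929 mol.
Mass of CO2 = 4.89929 mol × 44.01 g/mol = 215.618 g.
Actual mass collected = 215.618 g × 0.727 = 156.754 g.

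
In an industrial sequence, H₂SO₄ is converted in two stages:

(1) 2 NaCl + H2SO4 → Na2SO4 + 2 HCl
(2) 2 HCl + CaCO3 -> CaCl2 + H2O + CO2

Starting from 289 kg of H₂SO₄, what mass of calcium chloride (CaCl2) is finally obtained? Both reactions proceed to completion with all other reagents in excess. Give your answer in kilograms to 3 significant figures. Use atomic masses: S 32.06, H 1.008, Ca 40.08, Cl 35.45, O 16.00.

327 kg

M(H2SO4) = 2(1.008) + 32.06 + 4(16.00) = 98.076 g/mol.
M(CaCl2) = 40.08 + 2(35.45) = 110.98 g/mol.
289 kg = 289000 g.
n(H2SO4) = 289000 / 98.076 = 2947 mol.
Step 1 gives a 1:2 ratio of H2SO4 to HCl, so n(HCl) = 5893 mol.
In step 2 the HCl:CaCl2 ratio is 2:1, so n(CaCl2) = 2947 mol.
Mass of CaCl2 = 2947 × 110.98 = 327000 g = 327 kg.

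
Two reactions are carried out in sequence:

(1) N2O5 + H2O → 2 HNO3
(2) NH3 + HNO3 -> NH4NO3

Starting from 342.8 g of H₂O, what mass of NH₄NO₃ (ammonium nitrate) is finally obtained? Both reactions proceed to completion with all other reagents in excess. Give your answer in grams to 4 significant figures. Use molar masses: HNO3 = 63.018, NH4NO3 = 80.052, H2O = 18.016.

3046 g

n(H2O) = 342.80 / 18.016 = 19.028 mol.
Step 1 gives a 1:2 ratio of H2O to HNO3, so n(HNO3) = 38.055 mol.
In step 2 the HNO3:NH4NO3 ratio is 1:1, so n(NH4NO3) = 38.055 mol.
Mass of NH4NO3 = 38.055 × 80.052 = 3046.4 g.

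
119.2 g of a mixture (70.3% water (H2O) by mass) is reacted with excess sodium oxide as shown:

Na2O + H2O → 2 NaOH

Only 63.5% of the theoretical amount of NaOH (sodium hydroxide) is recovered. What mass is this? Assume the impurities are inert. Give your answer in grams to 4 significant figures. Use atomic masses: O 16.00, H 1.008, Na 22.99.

236.3 g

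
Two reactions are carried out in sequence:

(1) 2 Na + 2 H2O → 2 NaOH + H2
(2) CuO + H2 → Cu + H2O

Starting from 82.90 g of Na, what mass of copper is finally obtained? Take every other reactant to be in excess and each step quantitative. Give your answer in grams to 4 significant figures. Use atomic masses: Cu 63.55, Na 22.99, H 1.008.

M(Na) = 22.99 g/mol.
M(Cu) = 63.55 g/mol.
n(Na) = 82.900 / 22.99 = 3.6059 mol.
Step 1 gives a 2:1 ratio of Na to H2, so n(H2) = 1.8030 mol.
In step 2 the H2:Cu ratio is 1:1, so n(Cu) = 1.8030 mol.
Mass of Cu = 1.8030 × 63.55 = 114.58 g.

114.6 g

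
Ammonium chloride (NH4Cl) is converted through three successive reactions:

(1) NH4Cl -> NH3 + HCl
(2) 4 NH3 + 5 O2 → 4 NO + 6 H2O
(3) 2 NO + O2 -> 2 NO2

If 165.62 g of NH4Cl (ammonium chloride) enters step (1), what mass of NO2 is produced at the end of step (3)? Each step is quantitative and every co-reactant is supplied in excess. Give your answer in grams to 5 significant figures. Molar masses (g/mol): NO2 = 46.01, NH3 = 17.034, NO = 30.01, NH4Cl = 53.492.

142.45 g

n(NH4Cl) = 165.62 / 53.492 = 3.09616 mol.
Reaction (1): NH4Cl→NH3 ratio 1:1 ⇒ n(NH3) = 3.09616 mol.
Reaction (2): NH3→NO ratio 4:4 ⇒ n(NO) = 3.09616 mol.
Reaction (3): NO→NO2 ratio 2:2 ⇒ n(NO2) = 3.09616 mol.
Mass of NO2 = 3.09616 × 46.01 = 142.455 g.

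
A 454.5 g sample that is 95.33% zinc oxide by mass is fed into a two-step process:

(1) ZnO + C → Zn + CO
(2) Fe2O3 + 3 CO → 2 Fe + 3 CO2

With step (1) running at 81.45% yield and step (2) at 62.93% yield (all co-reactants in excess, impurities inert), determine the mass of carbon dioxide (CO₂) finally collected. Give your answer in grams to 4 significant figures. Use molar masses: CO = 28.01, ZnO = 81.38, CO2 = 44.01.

120.1 g

Pure ZnO = 454.5 × 0.9533 = 433.27 g.
n(ZnO) = 433.27 / 81.38 = 5.3241 mol.
Step 1 (ZnO:CO = 1:1): theoretical n(CO) = 5.3241 mol; at 81.45% yield, n(CO) = 4.3365 mol.
Step 2 (CO:CO2 = 3:3): theoretical n(CO2) = 4.3365 mol, so theoretical mass = 4.3365 × 44.01 = 190.85 g.
At 62.93% yield, actual mass of CO2 = 190.85 × 0.6293 = 120.10 g.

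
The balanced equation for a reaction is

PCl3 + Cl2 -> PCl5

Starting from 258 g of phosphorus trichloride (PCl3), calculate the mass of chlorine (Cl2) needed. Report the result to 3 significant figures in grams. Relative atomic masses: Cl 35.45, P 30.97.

133 g

M(PCl3) = 30.97 + 3(35.45) = 137.32 g/mol.
M(Cl2) = 2(35.45) = 70.90 g/mol.
n(PCl3) = 258.0 g / 137.32 g/mol = 1.879 mol.
From the equation the PCl3:Cl2 mole ratio is 1:1, so n(Cl2) = 1.879 × 1/1 = 1.879 mol.
Mass of Cl2 = 1.879 mol × 70.90 g/mol = 133.2 g.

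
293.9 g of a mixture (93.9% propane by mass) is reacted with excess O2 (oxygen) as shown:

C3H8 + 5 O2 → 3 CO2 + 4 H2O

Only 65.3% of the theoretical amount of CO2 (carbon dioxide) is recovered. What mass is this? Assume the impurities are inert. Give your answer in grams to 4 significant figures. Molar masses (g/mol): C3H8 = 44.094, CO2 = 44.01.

Pure C3H8 available = 293.9 g × 0.939 = 275.97 g.
n(C3H8) = 275.97 g / 44.094 g/mol = 6.2587 mol.
From the equation the C3H8:CO2 mole ratio is 1:3, so n(CO2) = 6.2587 × 3/1 = 18.776 mol.
Mass of CO2 = 18.776 mol × 44.01 g/mol = 826.34 g.
Actual mass collected = 826.34 g × 0.653 = 539.60 g.

539.6 g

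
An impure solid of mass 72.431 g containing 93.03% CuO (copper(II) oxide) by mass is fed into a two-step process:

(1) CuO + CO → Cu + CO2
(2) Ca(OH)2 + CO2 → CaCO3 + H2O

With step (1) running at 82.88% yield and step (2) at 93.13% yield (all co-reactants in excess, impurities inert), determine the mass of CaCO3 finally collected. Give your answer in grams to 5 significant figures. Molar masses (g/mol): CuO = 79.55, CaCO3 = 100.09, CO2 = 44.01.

Pure CuO = 72.431 × 0.9303 = 67.3826 g.
n(CuO) = 67.3826 / 79.55 = 0.847047 mol.
Step 1 (CuO:CO2 = 1:1): theoretical n(CO2) = 0.847047 mol; at 82.88% yield, n(CO2) = 0.702032 mol.
Step 2 (CO2:CaCO3 = 1:1): theoretical n(CaCO3) = 0.702032 mol, so theoretical mass = 0.702032 × 100.09 = 70.2664 g.
At 93.13% yield, actual mass of CaCO3 = 70.2664 × 0.9313 = 65.4391 g.

65.439 g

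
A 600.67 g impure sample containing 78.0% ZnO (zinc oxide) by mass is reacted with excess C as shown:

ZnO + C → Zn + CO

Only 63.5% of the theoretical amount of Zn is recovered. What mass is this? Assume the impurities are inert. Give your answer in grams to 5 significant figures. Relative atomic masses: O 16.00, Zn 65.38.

239.02 g

Pure ZnO available = 600.67 g × 0.780 = 468.523 g.
M(ZnO) = 65.38 + 16.00 = 81.38 g/mol.
M(Zn) = 65.38 g/mol.
n(ZnO) = 468.523 g / 81.38 g/mol = 5.75722 mol.
From the equation the ZnO:Zn mole ratio is 1:1, so n(Zn) = 5.75722 × 1/1 = 5.75722 mol.
Mass of Zn = 5.75722 mol × 65.38 g/mol = 376.407 g.
Actual mass collected = 376.407 g × 0.635 = 239.018 g.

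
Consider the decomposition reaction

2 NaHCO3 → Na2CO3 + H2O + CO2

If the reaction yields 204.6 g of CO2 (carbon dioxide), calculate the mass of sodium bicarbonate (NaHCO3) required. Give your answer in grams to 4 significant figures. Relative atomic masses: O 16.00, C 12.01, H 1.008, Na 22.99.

M(CO2) = 12.01 + 2(16.00) = 44.01 g/mol.
M(NaHCO3) = 22.99 + 1.008 + 12.01 + 3(16.00) = 84.008 g/mol.
n(CO2) = 204.60 g / 44.01 g/mol = 4.6489 mol.
From the equation the CO2:NaHCO3 mole ratio is 1:2, so n(NaHCO3) = 4.6489 × 2/1 = 9.2979 mol.
Mass of NaHCO3 = 9.2979 mol × 84.008 g/mol = 781.10 g.

781.1 g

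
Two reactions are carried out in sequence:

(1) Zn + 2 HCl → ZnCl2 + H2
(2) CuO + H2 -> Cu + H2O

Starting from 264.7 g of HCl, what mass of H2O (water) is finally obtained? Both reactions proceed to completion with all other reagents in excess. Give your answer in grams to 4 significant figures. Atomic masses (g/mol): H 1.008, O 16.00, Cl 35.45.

M(HCl) = 1.008 + 35.45 = 36.458 g/mol.
M(H2O) = 2(1.008) + 16.00 = 18.016 g/mol.
n(HCl) = 264.70 / 36.458 = 7.2604 mol.
Step 1 gives a 2:1 ratio of HCl to H2, so n(H2) = 3.6302 mol.
In step 2 the H2:H2O ratio is 1:1, so n(H2O) = 3.6302 mol.
Mass of H2O = 3.6302 × 18.016 = 65.402 g.

65.40 g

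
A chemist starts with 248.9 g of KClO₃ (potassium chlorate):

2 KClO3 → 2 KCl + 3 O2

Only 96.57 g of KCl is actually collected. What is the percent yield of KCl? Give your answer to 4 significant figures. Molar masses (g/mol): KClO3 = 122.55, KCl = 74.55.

63.78 %

n(KClO3) = 248.90 g / 122.55 g/mol = 2.0310 mol.
From the equation the KClO3:KCl mole ratio is 2:2, so n(KCl) = 2.0310 × 2/2 = 2.0310 mol.
Mass of KCl = 2.0310 mol × 74.55 g/mol = 151.41 g.
This is the theoretical yield. Percent yield = 96.57 g / 151.41 g × 100% = 63.780%.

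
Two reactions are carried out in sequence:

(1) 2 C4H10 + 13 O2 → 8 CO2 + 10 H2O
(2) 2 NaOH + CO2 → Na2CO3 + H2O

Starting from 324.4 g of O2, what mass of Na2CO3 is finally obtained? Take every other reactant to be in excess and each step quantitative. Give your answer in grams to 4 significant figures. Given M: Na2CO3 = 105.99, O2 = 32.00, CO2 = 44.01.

n(O2) = 324.40 / 32.00 = 10.137 mol.
Step 1 gives a 13:8 ratio of O2 to CO2, so n(CO2) = 6.2385 mol.
In step 2 the CO2:Na2CO3 ratio is 1:1, so n(Na2CO3) = 6.2385 mol.
Mass of Na2CO3 = 6.2385 × 105.99 = 661.21 g.

661.2 g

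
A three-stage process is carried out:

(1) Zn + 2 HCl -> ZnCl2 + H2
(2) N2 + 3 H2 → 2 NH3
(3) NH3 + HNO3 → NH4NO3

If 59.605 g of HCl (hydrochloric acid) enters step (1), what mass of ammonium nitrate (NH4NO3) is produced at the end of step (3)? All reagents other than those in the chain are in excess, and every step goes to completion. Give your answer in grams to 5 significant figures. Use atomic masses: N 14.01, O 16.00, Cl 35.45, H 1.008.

43.626 g

M(HCl) = 1.008 + 35.45 = 36.458 g/mol.
M(NH4NO3) = 2(14.01) + 4(1.008) + 3(16.00) = 80.052 g/mol.
n(HCl) = 59.605 / 36.458 = 1.63489 mol.
Reaction (1): HCl→H2 ratio 2:1 ⇒ n(H2) = 0.817447 mol.
Reaction (2): H2→NH3 ratio 3:2 ⇒ n(NH3) = 0.544965 mol.
Reaction (3): NH3→NH4NO3 ratio 1:1 ⇒ n(NH4NO3) = 0.544965 mol.
Mass of NH4NO3 = 0.544965 × 80.052 = 43.6255 g.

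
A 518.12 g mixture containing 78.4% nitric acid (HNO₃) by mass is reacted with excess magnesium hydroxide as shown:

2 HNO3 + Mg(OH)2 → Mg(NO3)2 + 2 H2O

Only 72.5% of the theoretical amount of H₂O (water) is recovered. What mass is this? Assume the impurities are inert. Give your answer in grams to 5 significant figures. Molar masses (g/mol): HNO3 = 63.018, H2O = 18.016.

84.193 g

Pure HNO3 available = 518.12 g × 0.784 = 406.206 g.
n(HNO3) = 406.206 g / 63.018 g/mol = 6.44587 mol.
From the equation the HNO3:H2O mole ratio is 2:2, so n(H2O) = 6.44587 × 2/2 = 6.44587 mol.
Mass of H2O = 6.44587 mol × 18.016 g/mol = 116.129 g.
Actual mass collected = 116.129 g × 0.725 = 84.1934 g.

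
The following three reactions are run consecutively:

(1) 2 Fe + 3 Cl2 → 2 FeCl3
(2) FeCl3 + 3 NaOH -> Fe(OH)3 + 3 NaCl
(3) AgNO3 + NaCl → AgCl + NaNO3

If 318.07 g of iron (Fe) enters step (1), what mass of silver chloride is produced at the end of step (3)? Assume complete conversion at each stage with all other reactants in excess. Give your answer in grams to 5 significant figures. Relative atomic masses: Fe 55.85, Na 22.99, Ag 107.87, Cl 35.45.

M(Fe) = 55.85 g/mol.
M(AgCl) = 107.87 + 35.45 = 143.32 g/mol.
n(Fe) = 318.07 / 55.85 = 5.69508 mol.
Reaction (1): Fe→FeCl3 ratio 2:2 ⇒ n(FeCl3) = 5.69508 mol.
Reaction (2): FeCl3→NaCl ratio 1:3 ⇒ n(NaCl) = 17.0852 mol.
Reaction (3): NaCl→AgCl ratio 1:1 ⇒ n(AgCl) = 17.0852 mol.
Mass of AgCl = 17.0852 × 143.32 = 2448.65 g.

2448.7 g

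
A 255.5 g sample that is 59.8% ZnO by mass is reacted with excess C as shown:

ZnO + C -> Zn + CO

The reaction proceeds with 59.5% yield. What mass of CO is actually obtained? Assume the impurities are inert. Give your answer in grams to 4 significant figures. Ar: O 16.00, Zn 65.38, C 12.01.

Pure ZnO available = 255.5 g × 0.598 = 152.79 g.
M(ZnO) = 65.38 + 16.00 = 81.38 g/mol.
M(CO) = 12.01 + 16.00 = 28.01 g/mol.
n(ZnO) = 152.79 g / 81.38 g/mol = 1.8775 mol.
From the equation the ZnO:CO mole ratio is 1:1, so n(CO) = 1.8775 × 1/1 = 1.8775 mol.
Mass of CO = 1.8775 mol × 28.01 g/mol = 52.588 g.
Actual mass collected = 52.588 g × 0.595 = 31.290 g.

31.29 g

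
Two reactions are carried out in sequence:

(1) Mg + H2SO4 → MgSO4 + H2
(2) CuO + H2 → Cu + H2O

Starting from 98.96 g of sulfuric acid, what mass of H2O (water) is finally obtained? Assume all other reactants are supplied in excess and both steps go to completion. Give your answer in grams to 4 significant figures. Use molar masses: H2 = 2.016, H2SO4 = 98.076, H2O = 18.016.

18.18 g

n(H2SO4) = 98.960 / 98.076 = 1.0090 mol.
Step 1 gives a 1:1 ratio of H2SO4 to H2, so n(H2) = 1.0090 mol.
In step 2 the H2:H2O ratio is 1:1, so n(H2O) = 1.0090 mol.
Mass of H2O = 1.0090 × 18.016 = 18.178 g.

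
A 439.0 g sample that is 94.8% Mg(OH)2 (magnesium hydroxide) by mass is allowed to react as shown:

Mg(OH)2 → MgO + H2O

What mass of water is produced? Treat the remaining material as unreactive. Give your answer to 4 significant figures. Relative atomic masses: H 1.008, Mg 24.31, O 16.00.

Mass of pure Mg(OH)2 = 439.0 g × 0.948 = 416.17 g.
M(Mg(OH)2) = 24.31 + 2(16.00) + 2(1.008) = 58.326 g/mol.
M(H2O) = 2(1.008) + 16.00 = 18.016 g/mol.
n(Mg(OH)2) = 416.17 g / 58.326 g/mol = 7.1353 mol.
From the equation the Mg(OH)2:H2O mole ratio is 1:1, so n(H2O) = 7.1353 × 1/1 = 7.1353 mol.
Mass of H2O = 7.1353 mol × 18.016 g/mol = 128.55 g.

128.5 g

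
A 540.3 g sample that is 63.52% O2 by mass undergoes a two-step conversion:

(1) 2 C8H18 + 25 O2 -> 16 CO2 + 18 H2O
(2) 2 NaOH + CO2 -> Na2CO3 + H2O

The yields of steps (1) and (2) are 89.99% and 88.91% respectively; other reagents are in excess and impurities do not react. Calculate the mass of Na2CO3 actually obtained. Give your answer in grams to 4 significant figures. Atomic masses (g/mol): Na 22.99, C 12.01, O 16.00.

582.1 g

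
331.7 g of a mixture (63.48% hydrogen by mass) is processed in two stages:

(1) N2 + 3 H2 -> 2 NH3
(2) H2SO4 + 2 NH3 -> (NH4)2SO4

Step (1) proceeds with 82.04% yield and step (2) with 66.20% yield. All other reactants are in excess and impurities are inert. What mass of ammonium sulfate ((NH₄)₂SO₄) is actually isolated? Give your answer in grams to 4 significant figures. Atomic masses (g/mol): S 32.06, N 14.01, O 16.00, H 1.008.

2499 g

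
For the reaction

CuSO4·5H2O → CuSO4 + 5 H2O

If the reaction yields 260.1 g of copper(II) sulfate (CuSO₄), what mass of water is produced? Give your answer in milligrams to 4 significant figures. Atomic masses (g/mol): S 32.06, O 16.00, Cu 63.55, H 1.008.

146800 mg

M(CuSO4) = 63.55 + 32.06 + 4(16.00) = 159.61 g/mol.
M(H2O) = 2(1.008) + 16.00 = 18.016 g/mol.
n(CuSO4) = 260.10 g / 159.61 g/mol = 1.6296 mol.
From the equation the CuSO4:H2O mole ratio is 1:5, so n(H2O) = 1.6296 × 5/1 = 8.1480 mol.
Mass of H2O = 8.1480 mol × 18.016 g/mol = 146.79 g.
Converting to mg: 146.79 g = 146800 mg.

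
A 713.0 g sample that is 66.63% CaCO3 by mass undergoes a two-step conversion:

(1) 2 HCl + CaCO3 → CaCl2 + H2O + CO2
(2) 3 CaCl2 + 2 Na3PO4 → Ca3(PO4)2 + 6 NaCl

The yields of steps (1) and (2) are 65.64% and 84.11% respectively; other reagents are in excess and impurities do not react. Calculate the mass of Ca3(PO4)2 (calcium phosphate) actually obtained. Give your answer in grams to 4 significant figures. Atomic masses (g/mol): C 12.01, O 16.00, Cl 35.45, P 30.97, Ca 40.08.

Pure CaCO3 = 713.0 × 0.6663 = 475.07 g.
M(CaCO3) = 40.08 + 12.01 + 3(16.00) = 100.09 g/mol.
M(Ca3(PO4)2) = 3(40.08) + 2(30.97) + 8(16.00) = 310.18 g/mol.
n(CaCO3) = 475.07 / 100.09 = 4.7464 mol.
Step 1 (CaCO3:CaCl2 = 1:1): theoretical n(CaCl2) = 4.7464 mol; at 65.64% yield, n(CaCl2) = 3.1156 mol.
Step 2 (CaCl2:Ca3(PO4)2 = 3:1): theoretical n(Ca3(PO4)2) = 1.0385 mol, so theoretical mass = 1.0385 × 310.18 = 322.13 g.
At 84.11% yield, actual mass of Ca3(PO4)2 = 322.13 × 0.8411 = 270.94 g.

270.9 g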